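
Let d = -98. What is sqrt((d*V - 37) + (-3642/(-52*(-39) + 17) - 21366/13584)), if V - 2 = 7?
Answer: I*sqrt(4942845365223910)/2314940 ≈ 30.37*I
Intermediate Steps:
V = 9 (V = 2 + 7 = 9)
sqrt((d*V - 37) + (-3642/(-52*(-39) + 17) - 21366/13584)) = sqrt((-98*9 - 37) + (-3642/(-52*(-39) + 17) - 21366/13584)) = sqrt((-882 - 37) + (-3642/(2028 + 17) - 21366*1/13584)) = sqrt(-919 + (-3642/2045 - 3561/2264)) = sqrt(-919 - 15527733/4629880) = sqrt(-4270387453/4629880) = I*sqrt(4942845365223910)/2314940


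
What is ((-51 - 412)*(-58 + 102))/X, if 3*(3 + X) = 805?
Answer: -15279/199 ≈ -76.779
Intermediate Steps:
X = 796/3 (X = -3 + (⅓)*805 = -3 + 805/3 = 796/3 ≈ 265.33)
((-51 - 412)*(-58 + 102))/X = ((-51 - 412)*(-58 + 102))/(796/3) = -463*44*(3/796) = -20372*3/796 = -15279/199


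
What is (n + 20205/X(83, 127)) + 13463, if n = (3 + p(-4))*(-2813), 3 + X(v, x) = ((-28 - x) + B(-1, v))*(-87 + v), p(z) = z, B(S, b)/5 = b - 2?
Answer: 16304623/1003 ≈ 16256.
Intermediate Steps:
B(S, b) = -10 + 5*b (B(S, b) = 5*(b - 2) = 5*(-2 + b) = -10 + 5*b)
X(v, x) = -3 + (-87 + v)*(-38 - x + 5*v) (X(v, x) = -3 + ((-28 - x) + (-10 + 5*v))*(-87 + v) = -3 + (-38 - x + 5*v)*(-87 + v) = -3 + (-87 + v)*(-38 - x + 5*v))
n = 2813 (n = (3 - 4)*(-2813) = -1*(-2813) = 2813)
(n + 20205/X(83, 127)) + 13463 = (2813 + 20205/(3303 - 473*83 + 5*83² + 87*127 - 1*83*127)) + 13463 = (2813 + 20205/(3303 - 39259 + 5*6889 + 11049 - 10541)) + 13463 = (2813 + 20205/(3303 - 39259 + 34445 + 11049 - 10541)) + 13463 = (2813 + 20205/(-1003)) + 13463 = (2813 + 20205*(-1/1003)) + 13463 = (2813 - 20205/1003) + 13463 = 2801234/1003 + 13463 = 16304623/1003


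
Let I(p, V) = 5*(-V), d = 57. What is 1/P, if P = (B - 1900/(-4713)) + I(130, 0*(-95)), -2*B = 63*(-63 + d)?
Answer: 4713/892657 ≈ 0.0052797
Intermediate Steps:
B = 189 (B = -63*(-63 + 57)/2 = -63*(-6)/2 = -1/2*(-378) = 189)
I(p, V) = -5*V
P = 892657/4713 (P = (189 - 1900/(-4713)) - 0*(-95) = (189 - 1900*(-1/4713)) - 5*0 = (189 + 1900/4713) + 0 = 892657/4713 + 0 = 892657/4713 ≈ 189.40)
1/P = 1/(892657/4713) = 4713/892657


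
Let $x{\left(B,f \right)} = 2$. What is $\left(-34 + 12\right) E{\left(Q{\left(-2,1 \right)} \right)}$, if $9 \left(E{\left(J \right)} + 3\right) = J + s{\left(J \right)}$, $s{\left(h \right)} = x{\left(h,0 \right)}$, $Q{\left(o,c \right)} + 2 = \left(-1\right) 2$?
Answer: $\frac{638}{9} \approx 70.889$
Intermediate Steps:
$Q{\left(o,c \right)} = -4$ ($Q{\left(o,c \right)} = -2 - 2 = -4$)
$s{\left(h \right)} = 2$
$E{\left(J \right)} = - \frac{25}{9} + \frac{J}{9}$ ($E{\left(J \right)} = -3 + \frac{J + 2}{9} = -3 + \frac{2 + J}{9} = -3 + \left(\frac{2}{9} + \frac{J}{9}\right) = - \frac{25}{9} + \frac{J}{9}$)
$\left(-34 + 12\right) E{\left(Q{\left(-2,1 \right)} \right)} = \left(-34 + 12\right) \left(- \frac{25}{9} + \frac{1}{9} \left(-4\right)\right) = - 22 \left(- \frac{25}{9} - \frac{4}{9}\right) = \left(-22\right) \left(- \frac{29}{9}\right) = \frac{638}{9}$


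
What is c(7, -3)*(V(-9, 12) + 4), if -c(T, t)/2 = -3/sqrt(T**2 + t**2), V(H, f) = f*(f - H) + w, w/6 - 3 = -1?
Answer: 804*sqrt(58)/29 ≈ 211.14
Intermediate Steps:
w = 12 (w = 18 + 6*(-1) = 18 - 6 = 12)
V(H, f) = 12 + f*(f - H) (V(H, f) = f*(f - H) + 12 = 12 + f*(f - H))
c(T, t) = 6/sqrt(T**2 + t**2) (c(T, t) = -(-6)/(sqrt(T**2 + t**2)) = -(-6)/sqrt(T**2 + t**2) = 6/sqrt(T**2 + t**2))
c(7, -3)*(V(-9, 12) + 4) = (6/sqrt(7**2 + (-3)**2))*((12 + 12**2 - 1*(-9)*12) + 4) = (6/sqrt(49 + 9))*((12 + 144 + 108) + 4) = (6/sqrt(58))*(264 + 4) = (6*(sqrt(58)/58))*268 = (3*sqrt(58)/29)*268 = 804*sqrt(58)/29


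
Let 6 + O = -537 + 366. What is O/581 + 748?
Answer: 434411/581 ≈ 747.70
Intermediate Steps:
O = -177 (O = -6 + (-537 + 366) = -6 - 171 = -177)
O/581 + 748 = -177/581 + 748 = 434411/581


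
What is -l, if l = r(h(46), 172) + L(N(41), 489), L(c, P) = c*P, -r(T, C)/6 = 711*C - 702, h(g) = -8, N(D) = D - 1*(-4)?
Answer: 707535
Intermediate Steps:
N(D) = 4 + D (N(D) = D + 4 = 4 + D)
r(T, C) = 4212 - 4266*C (r(T, C) = -6*(711*C - 702) = -6*(-702 + 711*C) = 4212 - 4266*C)
L(c, P) = P*c
l = -707535 (l = (4212 - 4266*172) + 489*(4 + 41) = (4212 - 733752) + 489*45 = -729540 + 22005 = -707535)
-l = -1*(-707535) = 707535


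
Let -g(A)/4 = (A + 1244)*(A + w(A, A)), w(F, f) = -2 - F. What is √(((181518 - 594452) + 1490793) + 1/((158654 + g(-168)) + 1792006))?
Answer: √1034402715053930021/979634 ≈ 1038.2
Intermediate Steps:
g(A) = 9952 + 8*A (g(A) = -4*(A + 1244)*(A + (-2 - A)) = -4*(1244 + A)*(-2) = -4*(-2488 - 2*A) = 9952 + 8*A)
√(((181518 - 594452) + 1490793) + 1/((158654 + g(-168)) + 1792006)) = √(((181518 - 594452) + 1490793) + 1/((158654 + (9952 + 8*(-168))) + 1792006)) = √((-412934 + 1490793) + 1/((158654 + (9952 - 1344)) + 1792006)) = √(1077859 + 1/((158654 + 8608) + 1792006)) = √(1077859 + 1/(167262 + 1792006)) = √(1077859 + 1/1959268) = √(2111814647213/1959268) = √1034402715053930021/979634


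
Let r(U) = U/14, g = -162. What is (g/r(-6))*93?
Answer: 35154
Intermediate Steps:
r(U) = U/14 (r(U) = U*(1/14) = U/14)
(g/r(-6))*93 = -162/((1/14)*(-6))*93 = -162/(-3/7)*93 = -162*(-7/3)*93 = 378*93 = 35154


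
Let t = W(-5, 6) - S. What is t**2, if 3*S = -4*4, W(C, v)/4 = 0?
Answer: 256/9 ≈ 28.444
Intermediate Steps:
W(C, v) = 0 (W(C, v) = 4*0 = 0)
S = -16/3 (S = (-4*4)/3 = (1/3)*(-16) = -16/3 ≈ -5.3333)
t = 16/3 (t = 0 - 1*(-16/3) = 0 + 16/3 = 16/3 ≈ 5.3333)
t**2 = (16/3)**2 = 256/9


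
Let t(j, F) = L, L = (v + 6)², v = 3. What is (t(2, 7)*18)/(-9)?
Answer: -162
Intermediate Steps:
L = 81 (L = (3 + 6)² = 9² = 81)
t(j, F) = 81
(t(2, 7)*18)/(-9) = (81*18)/(-9) = 1458*(-⅑) = -162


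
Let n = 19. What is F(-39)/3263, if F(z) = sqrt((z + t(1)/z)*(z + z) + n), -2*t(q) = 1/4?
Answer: sqrt(12243)/6526 ≈ 0.016955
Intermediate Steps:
t(q) = -1/8 (t(q) = -1/2/4 = -1/2*1/4 = -1/8)
F(z) = sqrt(19 + 2*z*(z - 1/(8*z))) (F(z) = sqrt((z - 1/(8*z))*(z + z) + 19) = sqrt((z - 1/(8*z))*(2*z) + 19) = sqrt(2*z*(z - 1/(8*z)) + 19) = sqrt(19 + 2*z*(z - 1/(8*z))))
F(-39)/3263 = (sqrt(75 + 8*(-39)**2)/2)/3263 = (sqrt(75 + 8*1521)/2)*(1/3263) = (sqrt(75 + 12168)/2)*(1/3263) = (sqrt(12243)/2)*(1/3263) = sqrt(12243)/6526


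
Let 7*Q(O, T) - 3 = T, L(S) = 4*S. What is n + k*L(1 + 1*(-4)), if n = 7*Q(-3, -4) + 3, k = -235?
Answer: 2822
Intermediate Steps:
Q(O, T) = 3/7 + T/7
n = 2 (n = 7*(3/7 + (⅐)*(-4)) + 3 = 7*(3/7 - 4/7) + 3 = 7*(-⅐) + 3 = -1 + 3 = 2)
n + k*L(1 + 1*(-4)) = 2 - 940*(1 + 1*(-4)) = 2 - 940*(1 - 4) = 2 - 940*(-3) = 2 - 235*(-12) = 2 + 2820 = 2822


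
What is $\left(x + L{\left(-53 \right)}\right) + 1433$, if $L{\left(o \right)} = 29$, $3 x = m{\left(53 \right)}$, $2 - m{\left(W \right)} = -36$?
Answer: $\frac{4424}{3} \approx 1474.7$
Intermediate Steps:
$m{\left(W \right)} = 38$ ($m{\left(W \right)} = 2 - -36 = 2 + 36 = 38$)
$x = \frac{38}{3}$ ($x = \frac{1}{3} \cdot 38 = \frac{38}{3} \approx 12.667$)
$\left(x + L{\left(-53 \right)}\right) + 1433 = \left(\frac{38}{3} + 29\right) + 1433 = \frac{125}{3} + 1433 = \frac{4424}{3}$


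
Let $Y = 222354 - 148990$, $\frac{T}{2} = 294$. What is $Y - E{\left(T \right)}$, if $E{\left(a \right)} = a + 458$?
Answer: $72318$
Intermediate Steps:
$T = 588$ ($T = 2 \cdot 294 = 588$)
$E{\left(a \right)} = 458 + a$
$Y = 73364$
$Y - E{\left(T \right)} = 73364 - \left(458 + 588\right) = 73364 - 1046 = 72318$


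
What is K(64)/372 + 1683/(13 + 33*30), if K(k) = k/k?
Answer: 36887/21948 ≈ 1.6807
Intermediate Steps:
K(k) = 1
K(64)/372 + 1683/(13 + 33*30) = 1/372 + 1683/(13 + 33*30) = 1*(1/372) + 1683/(13 + 990) = 1/372 + 1683/1003 = 1/372 + 1683*(1/1003) = 1/372 + 99/59 = 36887/21948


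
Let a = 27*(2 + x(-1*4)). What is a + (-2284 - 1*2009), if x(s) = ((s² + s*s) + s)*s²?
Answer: 7857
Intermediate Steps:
x(s) = s²*(s + 2*s²) (x(s) = ((s² + s²) + s)*s² = (2*s² + s)*s² = (s + 2*s²)*s² = s²*(s + 2*s²))
a = 12150 (a = 27*(2 + (-1*4)³*(1 + 2*(-1*4))) = 27*(2 + (-4)³*(1 + 2*(-4))) = 27*(2 - 64*(1 - 8)) = 27*(2 - 64*(-7)) = 27*(2 + 448) = 27*450 = 12150)
a + (-2284 - 1*2009) = 12150 + (-2284 - 1*2009) = 12150 + (-2284 - 2009) = 12150 - 4293 = 7857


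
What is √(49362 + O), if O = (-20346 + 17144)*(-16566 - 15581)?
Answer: 2*√25746014 ≈ 10148.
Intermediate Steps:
O = 102934694 (O = -3202*(-32147) = 102934694)
√(49362 + O) = √(49362 + 102934694) = √102984056 = 2*√25746014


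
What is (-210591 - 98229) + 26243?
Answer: -282577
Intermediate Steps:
(-210591 - 98229) + 26243 = -308820 + 26243 = -282577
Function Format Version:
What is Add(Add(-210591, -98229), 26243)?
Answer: -282577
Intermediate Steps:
Add(Add(-210591, -98229), 26243) = Add(-308820, 26243) = -282577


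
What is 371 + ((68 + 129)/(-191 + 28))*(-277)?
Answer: 115042/163 ≈ 705.78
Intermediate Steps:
371 + ((68 + 129)/(-191 + 28))*(-277) = 371 + (197/(-163))*(-277) = 371 + (197*(-1/163))*(-277) = 371 - 197/163*(-277) = 371 + 54569/163 = 115042/163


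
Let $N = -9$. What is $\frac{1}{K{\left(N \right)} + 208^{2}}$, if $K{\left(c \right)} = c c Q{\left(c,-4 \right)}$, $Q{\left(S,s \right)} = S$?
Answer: $\frac{1}{42535} \approx 2.351 \cdot 10^{-5}$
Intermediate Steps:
$K{\left(c \right)} = c^{3}$ ($K{\left(c \right)} = c c c = c^{2} c = c^{3}$)
$\frac{1}{K{\left(N \right)} + 208^{2}} = \frac{1}{\left(-9\right)^{3} + 208^{2}} = \frac{1}{-729 + 43264} = \frac{1}{42535}$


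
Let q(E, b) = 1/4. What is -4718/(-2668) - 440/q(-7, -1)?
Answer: -2345481/1334 ≈ -1758.2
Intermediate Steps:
q(E, b) = 1/4
-4718/(-2668) - 440/q(-7, -1) = -4718/(-2668) - 440/1/4 = -4718*(-1/2668) - 440*4 = 2359/1334 - 1760 = -2345481/1334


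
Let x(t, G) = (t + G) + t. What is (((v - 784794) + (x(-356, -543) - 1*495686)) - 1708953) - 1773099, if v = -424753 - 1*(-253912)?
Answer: -4934628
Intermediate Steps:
v = -170841 (v = -424753 + 253912 = -170841)
x(t, G) = G + 2*t (x(t, G) = (G + t) + t = G + 2*t)
(((v - 784794) + (x(-356, -543) - 1*495686)) - 1708953) - 1773099 = (((-170841 - 784794) + ((-543 + 2*(-356)) - 1*495686)) - 1708953) - 1773099 = ((-955635 + ((-543 - 712) - 495686)) - 1708953) - 1773099 = ((-955635 + (-1255 - 495686)) - 1708953) - 1773099 = ((-955635 - 496941) - 1708953) - 1773099 = (-1452576 - 1708953) - 1773099 = -3161529 - 1773099 = -4934628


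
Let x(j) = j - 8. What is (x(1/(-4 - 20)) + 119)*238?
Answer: 316897/12 ≈ 26408.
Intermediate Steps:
x(j) = -8 + j
(x(1/(-4 - 20)) + 119)*238 = ((-8 + 1/(-4 - 20)) + 119)*238 = ((-8 + 1/(-24)) + 119)*238 = ((-8 - 1/24) + 119)*238 = (-193/24 + 119)*238 = (2663/24)*238 = 316897/12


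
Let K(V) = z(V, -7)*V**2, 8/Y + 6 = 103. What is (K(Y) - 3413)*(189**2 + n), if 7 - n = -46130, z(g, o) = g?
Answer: -254983776587946/912673 ≈ -2.7938e+8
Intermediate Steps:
Y = 8/97 (Y = 8/(-6 + 103) = 8/97 ≈ 0.082474)
K(V) = V**3 (K(V) = V*V**2 = V**3)
n = 46137 (n = 7 - 1*(-46130) = 7 + 46130 = 46137)
(K(Y) - 3413)*(189**2 + n) = ((8/97)**3 - 3413)*(189**2 + 46137) = (512/912673 - 3413)*(35721 + 46137) = -3114952437/912673*81858 = -254983776587946/912673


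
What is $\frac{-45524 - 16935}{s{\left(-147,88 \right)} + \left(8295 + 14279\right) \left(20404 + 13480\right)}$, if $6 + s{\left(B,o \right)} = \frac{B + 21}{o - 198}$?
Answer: $- \frac{3435245}{42069357613} \approx -8.1657 \cdot 10^{-5}$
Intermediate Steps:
$s{\left(B,o \right)} = -6 + \frac{21 + B}{-198 + o}$ ($s{\left(B,o \right)} = -6 + \frac{B + 21}{o - 198} = -6 + \frac{21 + B}{-198 + o}$)
$\frac{-45524 - 16935}{s{\left(-147,88 \right)} + \left(8295 + 14279\right) \left(20404 + 13480\right)} = \frac{-45524 - 16935}{\frac{1209 - 147 - 528}{-198 + 88} + \left(8295 + 14279\right) \left(20404 + 13480\right)} = - \frac{62459}{\frac{1209 - 147 - 528}{-110} + 22574 \cdot 33884} = - \frac{62459}{\left(- \frac{1}{110}\right) 534 + 764897416} = - \frac{62459}{- \frac{267}{55} + 764897416} = - \frac{62459}{\frac{42069357613}{55}} = \left(-62459\right) \frac{55}{42069357613} = - \frac{3435245}{42069357613}$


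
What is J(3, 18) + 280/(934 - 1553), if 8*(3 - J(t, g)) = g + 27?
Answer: -15239/4952 ≈ -3.0773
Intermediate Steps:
J(t, g) = -3/8 - g/8 (J(t, g) = 3 - (g + 27)/8 = 3 - (27 + g)/8 = 3 + (-27/8 - g/8) = -3/8 - g/8)
J(3, 18) + 280/(934 - 1553) = (-3/8 - ⅛*18) + 280/(934 - 1553) = (-3/8 - 9/4) + 280/(-619) = -21/8 - 1/619*280 = -21/8 - 280/619 = -15239/4952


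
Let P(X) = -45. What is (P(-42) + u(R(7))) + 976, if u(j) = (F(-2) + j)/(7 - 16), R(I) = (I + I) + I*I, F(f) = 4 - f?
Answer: 2770/3 ≈ 923.33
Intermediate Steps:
R(I) = I**2 + 2*I (R(I) = 2*I + I**2 = I**2 + 2*I)
u(j) = -2/3 - j/9 (u(j) = ((4 - 1*(-2)) + j)/(7 - 16) = ((4 + 2) + j)/(-9) = (6 + j)*(-1/9) = -2/3 - j/9)
(P(-42) + u(R(7))) + 976 = (-45 + (-2/3 - 7*(2 + 7)/9)) + 976 = (-45 + (-2/3 - 7*9/9)) + 976 = (-45 + (-2/3 - 1/9*63)) + 976 = (-45 + (-2/3 - 7)) + 976 = (-45 - 23/3) + 976 = -158/3 + 976 = 2770/3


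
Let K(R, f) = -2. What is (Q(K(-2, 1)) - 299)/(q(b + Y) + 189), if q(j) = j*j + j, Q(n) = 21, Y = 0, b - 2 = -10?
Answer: -278/245 ≈ -1.1347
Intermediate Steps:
b = -8 (b = 2 - 10 = -8)
q(j) = j + j² (q(j) = j² + j = j + j²)
(Q(K(-2, 1)) - 299)/(q(b + Y) + 189) = (21 - 299)/((-8 + 0)*(1 + (-8 + 0)) + 189) = -278/(-8*(1 - 8) + 189) = -278/(-8*(-7) + 189) = -278/(56 + 189) = -278/245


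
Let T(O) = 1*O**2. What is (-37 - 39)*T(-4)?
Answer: -1216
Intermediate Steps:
T(O) = O**2
(-37 - 39)*T(-4) = (-37 - 39)*(-4)**2 = -76*16 = -1216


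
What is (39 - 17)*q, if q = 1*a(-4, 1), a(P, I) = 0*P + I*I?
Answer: 22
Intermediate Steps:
a(P, I) = I² (a(P, I) = 0 + I² = I²)
q = 1 (q = 1*1² = 1*1 = 1)
(39 - 17)*q = (39 - 17)*1 = 22*1 = 22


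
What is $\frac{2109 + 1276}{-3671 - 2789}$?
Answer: $- \frac{677}{1292} \approx -0.52399$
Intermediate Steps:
$\frac{2109 + 1276}{-3671 - 2789} = \frac{3385}{-6460} = 3385 \left(- \frac{1}{6460}\right) = - \frac{677}{1292}$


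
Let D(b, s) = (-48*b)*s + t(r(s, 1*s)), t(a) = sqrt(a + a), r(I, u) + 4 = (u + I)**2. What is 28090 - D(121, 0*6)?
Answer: 28090 - 2*I*sqrt(2) ≈ 28090.0 - 2.8284*I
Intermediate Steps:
r(I, u) = -4 + (I + u)**2 (r(I, u) = -4 + (u + I)**2 = -4 + (I + u)**2)
t(a) = sqrt(2)*sqrt(a) (t(a) = sqrt(2*a) = sqrt(2)*sqrt(a))
D(b, s) = sqrt(2)*sqrt(-4 + 4*s**2) - 48*b*s (D(b, s) = (-48*b)*s + sqrt(2)*sqrt(-4 + (s + 1*s)**2) = -48*b*s + sqrt(2)*sqrt(-4 + (s + s)**2) = -48*b*s + sqrt(2)*sqrt(-4 + (2*s)**2) = -48*b*s + sqrt(2)*sqrt(-4 + 4*s**2) = sqrt(2)*sqrt(-4 + 4*s**2) - 48*b*s)
28090 - D(121, 0*6) = 28090 - (2*sqrt(-2 + 2*(0*6)**2) - 48*121*0*6) = 28090 - (2*sqrt(-2 + 2*0**2) - 48*121*0) = 28090 - (2*sqrt(-2 + 2*0) + 0) = 28090 - (2*sqrt(-2 + 0) + 0) = 28090 - (2*sqrt(-2) + 0) = 28090 - (2*(I*sqrt(2)) + 0) = 28090 - (2*I*sqrt(2) + 0) = 28090 - 2*I*sqrt(2)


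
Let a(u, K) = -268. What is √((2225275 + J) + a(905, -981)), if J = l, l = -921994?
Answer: √1303013 ≈ 1141.5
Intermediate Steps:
J = -921994
√((2225275 + J) + a(905, -981)) = √((2225275 - 921994) - 268) = √(1303281 - 268) = √1303013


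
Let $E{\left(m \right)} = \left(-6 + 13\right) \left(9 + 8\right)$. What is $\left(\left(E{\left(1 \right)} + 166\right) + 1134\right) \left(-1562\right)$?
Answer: $-2216478$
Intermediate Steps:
$E{\left(m \right)} = 119$ ($E{\left(m \right)} = 7 \cdot 17 = 119$)
$\left(\left(E{\left(1 \right)} + 166\right) + 1134\right) \left(-1562\right) = \left(\left(119 + 166\right) + 1134\right) \left(-1562\right) = \left(285 + 1134\right) \left(-1562\right) = 1419 \left(-1562\right) = -2216478$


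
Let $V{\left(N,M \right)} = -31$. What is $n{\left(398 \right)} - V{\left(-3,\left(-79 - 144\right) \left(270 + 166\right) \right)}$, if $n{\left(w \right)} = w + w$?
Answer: $827$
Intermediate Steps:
$n{\left(w \right)} = 2 w$
$n{\left(398 \right)} - V{\left(-3,\left(-79 - 144\right) \left(270 + 166\right) \right)} = 2 \cdot 398 - -31 = 796 + 31 = 827$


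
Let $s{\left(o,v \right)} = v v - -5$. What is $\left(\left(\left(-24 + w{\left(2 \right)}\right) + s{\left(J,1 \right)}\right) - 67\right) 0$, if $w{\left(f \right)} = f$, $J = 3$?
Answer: $0$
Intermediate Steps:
$s{\left(o,v \right)} = 5 + v^{2}$ ($s{\left(o,v \right)} = v^{2} + 5 = 5 + v^{2}$)
$\left(\left(\left(-24 + w{\left(2 \right)}\right) + s{\left(J,1 \right)}\right) - 67\right) 0 = \left(\left(\left(-24 + 2\right) + \left(5 + 1^{2}\right)\right) - 67\right) 0 = \left(\left(-22 + \left(5 + 1\right)\right) - 67\right) 0 = \left(\left(-22 + 6\right) - 67\right) 0 = \left(-16 - 67\right) 0 = \left(-83\right) 0 = 0$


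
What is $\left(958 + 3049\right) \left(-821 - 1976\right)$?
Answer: $-11207579$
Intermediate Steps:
$\left(958 + 3049\right) \left(-821 - 1976\right) = 4007 \left(-821 - 1976\right) = 4007 \left(-2797\right) = -11207579$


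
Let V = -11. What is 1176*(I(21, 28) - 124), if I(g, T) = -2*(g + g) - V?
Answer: -231672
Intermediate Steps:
I(g, T) = 11 - 4*g (I(g, T) = -2*(g + g) - 1*(-11) = -4*g + 11 = 11 - 4*g)
1176*(I(21, 28) - 124) = 1176*((11 - 4*21) - 124) = 1176*((11 - 84) - 124) = 1176*(-73 - 124) = 1176*(-197) = -231672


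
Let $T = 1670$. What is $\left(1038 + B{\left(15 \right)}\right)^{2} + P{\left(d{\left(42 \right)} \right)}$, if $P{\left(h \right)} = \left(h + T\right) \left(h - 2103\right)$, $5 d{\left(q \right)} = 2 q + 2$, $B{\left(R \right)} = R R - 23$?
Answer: $- \frac{49539044}{25} \approx -1.9816 \cdot 10^{6}$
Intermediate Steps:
$B{\left(R \right)} = -23 + R^{2}$ ($B{\left(R \right)} = R^{2} - 23 = -23 + R^{2}$)
$d{\left(q \right)} = \frac{2}{5} + \frac{2 q}{5}$ ($d{\left(q \right)} = \frac{2 q + 2}{5} = \frac{2 + 2 q}{5} = \frac{2}{5} + \frac{2 q}{5}$)
$P{\left(h \right)} = \left(-2103 + h\right) \left(1670 + h\right)$ ($P{\left(h \right)} = \left(h + 1670\right) \left(h - 2103\right) = \left(1670 + h\right) \left(-2103 + h\right) = \left(-2103 + h\right) \left(1670 + h\right)$)
$\left(1038 + B{\left(15 \right)}\right)^{2} + P{\left(d{\left(42 \right)} \right)} = \left(1038 - \left(23 - 15^{2}\right)\right)^{2} - \left(3512010 - \left(\frac{2}{5} + \frac{2}{5} \cdot 42\right)^{2} + 433 \left(\frac{2}{5} + \frac{2}{5} \cdot 42\right)\right) = \left(1038 + \left(-23 + 225\right)\right)^{2} - \left(3512010 - \left(\frac{2}{5} + \frac{84}{5}\right)^{2} + 433 \left(\frac{2}{5} + \frac{84}{5}\right)\right) = \left(1038 + 202\right)^{2} - \left(\frac{17597288}{5} - \frac{7396}{25}\right) = 1240^{2} - \frac{87979044}{25} = 1537600 - \frac{87979044}{25} = - \frac{49539044}{25}$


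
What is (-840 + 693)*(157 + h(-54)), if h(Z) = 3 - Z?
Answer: -31458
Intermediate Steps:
(-840 + 693)*(157 + h(-54)) = (-840 + 693)*(157 + (3 - 1*(-54))) = -147*(157 + (3 + 54)) = -147*(157 + 57) = -147*214 = -31458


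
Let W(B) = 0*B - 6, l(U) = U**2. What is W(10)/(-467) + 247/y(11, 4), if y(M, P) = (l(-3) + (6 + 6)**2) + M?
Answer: 116333/76588 ≈ 1.5189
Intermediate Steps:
W(B) = -6 (W(B) = 0 - 6 = -6)
y(M, P) = 153 + M (y(M, P) = ((-3)**2 + (6 + 6)**2) + M = (9 + 12**2) + M = (9 + 144) + M = 153 + M)
W(10)/(-467) + 247/y(11, 4) = -6/(-467) + 247/(153 + 11) = -6*(-1/467) + 247/164 = 6/467 + 247*(1/164) = 6/467 + 247/164 = 116333/76588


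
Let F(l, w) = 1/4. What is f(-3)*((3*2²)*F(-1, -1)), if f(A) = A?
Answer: -9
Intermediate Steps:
F(l, w) = ¼
f(-3)*((3*2²)*F(-1, -1)) = -3*3*2²/4 = -3*3*4/4 = -36/4 = -3*3 = -9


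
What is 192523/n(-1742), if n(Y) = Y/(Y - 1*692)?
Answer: 234300491/871 ≈ 2.6900e+5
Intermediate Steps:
n(Y) = Y/(-692 + Y) (n(Y) = Y/(Y - 692) = Y/(-692 + Y))
192523/n(-1742) = 192523/((-1742/(-692 - 1742))) = 192523/((-1742/(-2434))) = 192523/((-1742*(-1/2434))) = 192523/(871/1217) = 192523*(1217/871) = 234300491/871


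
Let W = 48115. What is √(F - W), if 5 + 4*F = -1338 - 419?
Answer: I*√194222/2 ≈ 220.35*I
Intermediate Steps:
F = -881/2 (F = -5/4 + (-1338 - 419)/4 = -5/4 + (¼)*(-1757) = -5/4 - 1757/4 = -881/2 ≈ -440.50)
√(F - W) = √(-881/2 - 1*48115) = √(-881/2 - 48115) = √(-97111/2) = I*√194222/2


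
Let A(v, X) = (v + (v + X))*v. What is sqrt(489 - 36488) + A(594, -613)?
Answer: 341550 + I*sqrt(35999) ≈ 3.4155e+5 + 189.73*I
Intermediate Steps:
A(v, X) = v*(X + 2*v) (A(v, X) = (v + (X + v))*v = (X + 2*v)*v = v*(X + 2*v))
sqrt(489 - 36488) + A(594, -613) = sqrt(489 - 36488) + 594*(-613 + 2*594) = sqrt(-35999) + 594*(-613 + 1188) = I*sqrt(35999) + 594*575 = I*sqrt(35999) + 341550 = 341550 + I*sqrt(35999)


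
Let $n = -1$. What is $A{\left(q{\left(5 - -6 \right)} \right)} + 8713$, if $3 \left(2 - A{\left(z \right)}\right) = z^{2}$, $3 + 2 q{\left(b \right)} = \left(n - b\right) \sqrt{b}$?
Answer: $\frac{34329}{4} - 6 \sqrt{11} \approx 8562.3$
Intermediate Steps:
$q{\left(b \right)} = - \frac{3}{2} + \frac{\sqrt{b} \left(-1 - b\right)}{2}$ ($q{\left(b \right)} = - \frac{3}{2} + \frac{\left(-1 - b\right) \sqrt{b}}{2} = - \frac{3}{2} + \frac{\sqrt{b} \left(-1 - b\right)}{2}$)
$A{\left(z \right)} = 2 - \frac{z^{2}}{3}$
$A{\left(q{\left(5 - -6 \right)} \right)} + 8713 = \left(2 - \frac{\left(- \frac{3}{2} - \frac{\sqrt{5 - -6}}{2} - \frac{\left(5 - -6\right)^{\frac{3}{2}}}{2}\right)^{2}}{3}\right) + 8713 = \left(2 - \frac{\left(- \frac{3}{2} - \frac{\sqrt{5 + 6}}{2} - \frac{\left(5 + 6\right)^{\frac{3}{2}}}{2}\right)^{2}}{3}\right) + 8713 = \left(2 - \frac{\left(- \frac{3}{2} - \frac{\sqrt{11}}{2} - \frac{11^{\frac{3}{2}}}{2}\right)^{2}}{3}\right) + 8713 = \left(2 - \frac{\left(- \frac{3}{2} - \frac{\sqrt{11}}{2} - \frac{11 \sqrt{11}}{2}\right)^{2}}{3}\right) + 8713 = \left(2 - \frac{\left(- \frac{3}{2} - 6 \sqrt{11}\right)^{2}}{3}\right) + 8713 = 8715 - \frac{\left(- \frac{3}{2} - 6 \sqrt{11}\right)^{2}}{3}$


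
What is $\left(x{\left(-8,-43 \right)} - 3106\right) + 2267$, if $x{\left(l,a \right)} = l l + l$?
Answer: $-783$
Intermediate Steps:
$x{\left(l,a \right)} = l + l^{2}$ ($x{\left(l,a \right)} = l^{2} + l = l + l^{2}$)
$\left(x{\left(-8,-43 \right)} - 3106\right) + 2267 = \left(- 8 \left(1 - 8\right) - 3106\right) + 2267 = \left(\left(-8\right) \left(-7\right) - 3106\right) + 2267 = \left(56 - 3106\right) + 2267 = -3050 + 2267 = -783$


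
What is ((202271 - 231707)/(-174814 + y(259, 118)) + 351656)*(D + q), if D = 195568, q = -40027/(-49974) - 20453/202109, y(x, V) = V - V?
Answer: 30357330074921658485113195/441413879437281 ≈ 6.8773e+10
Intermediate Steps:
y(x, V) = 0
q = 7067698721/10100195166 (q = -40027*(-1/49974) - 20453*1/202109 = 40027/49974 - 20453/202109 = 7067698721/10100195166 ≈ 0.69976)
((202271 - 231707)/(-174814 + y(259, 118)) + 351656)*(D + q) = ((202271 - 231707)/(-174814 + 0) + 351656)*(195568 + 7067698721/10100195166) = (-29436/(-174814) + 351656)*(1975282035923009/10100195166) = (-29436*(-1/174814) + 351656)*(1975282035923009/10100195166) = (14718/87407 + 351656)*(1975282035923009/10100195166) = (30737210710/87407)*(1975282035923009/10100195166) = 30357330074921658485113195/441413879437281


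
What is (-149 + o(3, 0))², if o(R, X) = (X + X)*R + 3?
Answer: 21316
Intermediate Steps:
o(R, X) = 3 + 2*R*X (o(R, X) = (2*X)*R + 3 = 2*R*X + 3 = 3 + 2*R*X)
(-149 + o(3, 0))² = (-149 + (3 + 2*3*0))² = (-149 + (3 + 0))² = (-149 + 3)² = (-146)² = 21316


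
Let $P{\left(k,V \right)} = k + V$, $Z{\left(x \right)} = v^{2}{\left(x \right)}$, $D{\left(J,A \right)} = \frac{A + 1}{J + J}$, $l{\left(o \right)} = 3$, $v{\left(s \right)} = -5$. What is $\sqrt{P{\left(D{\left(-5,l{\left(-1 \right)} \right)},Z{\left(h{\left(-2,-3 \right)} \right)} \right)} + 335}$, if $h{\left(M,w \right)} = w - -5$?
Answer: $\frac{\sqrt{8990}}{5} \approx 18.963$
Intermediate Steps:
$h{\left(M,w \right)} = 5 + w$ ($h{\left(M,w \right)} = w + 5 = 5 + w$)
$D{\left(J,A \right)} = \frac{1 + A}{2 J}$
$Z{\left(x \right)} = 25$ ($Z{\left(x \right)} = \left(-5\right)^{2} = 25$)
$P{\left(k,V \right)} = V + k$
$\sqrt{P{\left(D{\left(-5,l{\left(-1 \right)} \right)},Z{\left(h{\left(-2,-3 \right)} \right)} \right)} + 335} = \sqrt{\left(25 + \frac{1 + 3}{2 \left(-5\right)}\right) + 335} = \sqrt{\left(25 + \frac{1}{2} \left(- \frac{1}{5}\right) 4\right) + 335} = \sqrt{\left(25 - \frac{2}{5}\right) + 335} = \sqrt{\frac{123}{5} + 335} = \sqrt{\frac{1798}{5}} = \frac{\sqrt{8990}}{5}$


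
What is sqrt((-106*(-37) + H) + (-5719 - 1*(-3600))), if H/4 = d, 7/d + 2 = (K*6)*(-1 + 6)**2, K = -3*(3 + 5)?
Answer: sqrt(5848187389)/1801 ≈ 42.462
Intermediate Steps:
K = -24 (K = -3*8 = -24)
d = -7/3602 (d = 7/(-2 + (-24*6)*(-1 + 6)**2) = 7/(-2 - 144*5**2) = 7/(-2 - 144*25) = 7/(-2 - 3600) = 7/(-3602) = 7*(-1/3602) = -7/3602 ≈ -0.0019434)
H = -14/1801 (H = 4*(-7/3602) = -14/1801 ≈ -0.0077735)
sqrt((-106*(-37) + H) + (-5719 - 1*(-3600))) = sqrt((-106*(-37) - 14/1801) + (-5719 - 1*(-3600))) = sqrt((3922 - 14/1801) + (-5719 + 3600)) = sqrt(7063508/1801 - 2119) = sqrt(3247189/1801) = sqrt(5848187389)/1801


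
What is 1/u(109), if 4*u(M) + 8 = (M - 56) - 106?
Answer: -4/61 ≈ -0.065574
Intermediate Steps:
u(M) = -85/2 + M/4 (u(M) = -2 + ((M - 56) - 106)/4 = -2 + ((-56 + M) - 106)/4 = -2 + (-162 + M)/4 = -2 + (-81/2 + M/4) = -85/2 + M/4)
1/u(109) = 1/(-85/2 + (¼)*109) = 1/(-85/2 + 109/4) = 1/(-61/4) = -4/61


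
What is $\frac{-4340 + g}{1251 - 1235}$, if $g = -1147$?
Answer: $- \frac{5487}{16} \approx -342.94$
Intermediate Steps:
$\frac{-4340 + g}{1251 - 1235} = \frac{-4340 - 1147}{1251 - 1235} = - \frac{5487}{16}$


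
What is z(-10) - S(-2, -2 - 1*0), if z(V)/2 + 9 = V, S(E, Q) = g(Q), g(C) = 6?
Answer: -44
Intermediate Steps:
S(E, Q) = 6
z(V) = -18 + 2*V
z(-10) - S(-2, -2 - 1*0) = (-18 + 2*(-10)) - 1*6 = (-18 - 20) - 6 = -38 - 6 = -44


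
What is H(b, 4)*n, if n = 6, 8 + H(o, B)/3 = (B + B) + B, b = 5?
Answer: 72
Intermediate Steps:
H(o, B) = -24 + 9*B (H(o, B) = -24 + 3*((B + B) + B) = -24 + 3*(2*B + B) = -24 + 3*(3*B) = -24 + 9*B)
H(b, 4)*n = (-24 + 9*4)*6 = (-24 + 36)*6 = 12*6 = 72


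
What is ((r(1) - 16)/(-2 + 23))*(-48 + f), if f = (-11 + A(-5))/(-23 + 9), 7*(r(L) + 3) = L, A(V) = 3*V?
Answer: 14212/343 ≈ 41.434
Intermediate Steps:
r(L) = -3 + L/7
f = 13/7 (f = (-11 + 3*(-5))/(-23 + 9) = (-11 - 15)/(-14) = -26*(-1/14) = 13/7 ≈ 1.8571)
((r(1) - 16)/(-2 + 23))*(-48 + f) = (((-3 + (⅐)*1) - 16)/(-2 + 23))*(-48 + 13/7) = (((-3 + ⅐) - 16)/21)*(-323/7) = ((-20/7 - 16)*(1/21))*(-323/7) = -132/7*1/21*(-323/7) = -44/49*(-323/7) = 14212/343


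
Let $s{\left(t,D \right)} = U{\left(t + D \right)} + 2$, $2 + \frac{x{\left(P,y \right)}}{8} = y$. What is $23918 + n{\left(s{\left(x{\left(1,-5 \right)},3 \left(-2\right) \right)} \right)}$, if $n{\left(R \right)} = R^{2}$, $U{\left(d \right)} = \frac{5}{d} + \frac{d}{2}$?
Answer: $\frac{95191601}{3844} \approx 24764.0$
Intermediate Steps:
$x{\left(P,y \right)} = -16 + 8 y$
$U{\left(d \right)} = \frac{d}{2} + \frac{5}{d}$ ($U{\left(d \right)} = \frac{5}{d} + d \frac{1}{2} = \frac{5}{d} + \frac{d}{2} = \frac{d}{2} + \frac{5}{d}$)
$s{\left(t,D \right)} = 2 + \frac{D}{2} + \frac{t}{2} + \frac{5}{D + t}$ ($s{\left(t,D \right)} = \left(\frac{t + D}{2} + \frac{5}{t + D}\right) + 2 = \left(\frac{D + t}{2} + \frac{5}{D + t}\right) + 2 = \left(\left(\frac{D}{2} + \frac{t}{2}\right) + \frac{5}{D + t}\right) + 2 = \left(\frac{D}{2} + \frac{t}{2} + \frac{5}{D + t}\right) + 2 = 2 + \frac{D}{2} + \frac{t}{2} + \frac{5}{D + t}$)
$23918 + n{\left(s{\left(x{\left(1,-5 \right)},3 \left(-2\right) \right)} \right)} = 23918 + \left(\frac{5 + \frac{\left(3 \left(-2\right) + \left(-16 + 8 \left(-5\right)\right)\right) \left(4 + 3 \left(-2\right) + \left(-16 + 8 \left(-5\right)\right)\right)}{2}}{3 \left(-2\right) + \left(-16 + 8 \left(-5\right)\right)}\right)^{2} = 23918 + \left(\frac{5 + \frac{\left(-6 - 56\right) \left(4 - 6 - 56\right)}{2}}{-6 - 56}\right)^{2} = 23918 + \left(\frac{5 + \frac{1}{2} \left(-62\right) \left(-58\right)}{-62}\right)^{2} = 23918 + \left(- \frac{5 + 1798}{62}\right)^{2} = 23918 + \left(\left(- \frac{1}{62}\right) 1803\right)^{2} = 23918 + \left(- \frac{1803}{62}\right)^{2} = 23918 + \frac{3250809}{3844} = \frac{95191601}{3844}$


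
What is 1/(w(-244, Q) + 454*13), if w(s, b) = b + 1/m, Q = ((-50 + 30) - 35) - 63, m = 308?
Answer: 308/1781473 ≈ 0.00017289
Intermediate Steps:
Q = -118 (Q = (-20 - 35) - 63 = -55 - 63 = -118)
w(s, b) = 1/308 + b (w(s, b) = b + 1/308 = 1/308 + b)
1/(w(-244, Q) + 454*13) = 1/((1/308 - 118) + 454*13) = 1/(-36343/308 + 5902) = 1/(1781473/308) = 308/1781473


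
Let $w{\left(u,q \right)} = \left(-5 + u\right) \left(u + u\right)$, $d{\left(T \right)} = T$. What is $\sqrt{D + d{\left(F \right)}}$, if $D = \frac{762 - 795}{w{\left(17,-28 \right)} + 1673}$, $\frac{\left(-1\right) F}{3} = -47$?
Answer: $\frac{2 \sqrt{152635107}}{2081} \approx 11.874$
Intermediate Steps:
$F = 141$ ($F = \left(-3\right) \left(-47\right) = 141$)
$w{\left(u,q \right)} = 2 u \left(-5 + u\right)$ ($w{\left(u,q \right)} = \left(-5 + u\right) 2 u = 2 u \left(-5 + u\right)$)
$D = - \frac{33}{2081}$ ($D = \frac{762 - 795}{2 \cdot 17 \left(-5 + 17\right) + 1673} = - \frac{33}{2 \cdot 17 \cdot 12 + 1673} = - \frac{33}{408 + 1673} = - \frac{33}{2081} \approx -0.015858$)
$\sqrt{D + d{\left(F \right)}} = \sqrt{- \frac{33}{2081} + 141} = \sqrt{\frac{293388}{2081}} = \frac{2 \sqrt{152635107}}{2081}$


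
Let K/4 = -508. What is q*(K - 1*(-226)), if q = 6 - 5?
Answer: -1806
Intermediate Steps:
K = -2032 (K = 4*(-508) = -2032)
q = 1
q*(K - 1*(-226)) = 1*(-2032 - 1*(-226)) = 1*(-2032 + 226) = 1*(-1806) = -1806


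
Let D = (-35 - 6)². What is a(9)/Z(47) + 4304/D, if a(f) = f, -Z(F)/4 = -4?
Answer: 83993/26896 ≈ 3.1229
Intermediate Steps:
Z(F) = 16 (Z(F) = -4*(-4) = 16)
D = 1681 (D = (-41)² = 1681)
a(9)/Z(47) + 4304/D = 9/16 + 4304/1681 = 83993/26896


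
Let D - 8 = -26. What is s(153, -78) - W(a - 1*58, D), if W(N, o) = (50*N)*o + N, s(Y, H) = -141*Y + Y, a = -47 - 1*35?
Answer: -147280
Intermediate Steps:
a = -82 (a = -47 - 35 = -82)
s(Y, H) = -140*Y
D = -18 (D = 8 - 26 = -18)
W(N, o) = N + 50*N*o (W(N, o) = 50*N*o + N = N + 50*N*o)
s(153, -78) - W(a - 1*58, D) = -140*153 - (-82 - 1*58)*(1 + 50*(-18)) = -21420 - (-82 - 58)*(1 - 900) = -21420 - (-140)*(-899) = -21420 - 1*125860 = -21420 - 125860 = -147280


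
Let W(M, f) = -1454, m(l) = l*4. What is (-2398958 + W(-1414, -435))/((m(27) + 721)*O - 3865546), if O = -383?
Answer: 342916/597579 ≈ 0.57384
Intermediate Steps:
m(l) = 4*l
(-2398958 + W(-1414, -435))/((m(27) + 721)*O - 3865546) = (-2398958 - 1454)/((4*27 + 721)*(-383) - 3865546) = -2400412/((108 + 721)*(-383) - 3865546) = -2400412/(829*(-383) - 3865546) = -2400412/(-317507 - 3865546) = -2400412/(-4183053) = -2400412*(-1/4183053) = 342916/597579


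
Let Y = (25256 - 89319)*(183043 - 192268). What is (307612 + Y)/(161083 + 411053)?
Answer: 591288787/572136 ≈ 1033.5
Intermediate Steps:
Y = 590981175 (Y = -64063*(-9225) = 590981175)
(307612 + Y)/(161083 + 411053) = (307612 + 590981175)/(161083 + 411053) = 591288787/572136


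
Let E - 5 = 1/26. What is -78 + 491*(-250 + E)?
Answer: -3129207/26 ≈ -1.2035e+5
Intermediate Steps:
E = 131/26 (E = 5 + 1/26 = 131/26 ≈ 5.0385)
-78 + 491*(-250 + E) = -78 + 491*(-250 + 131/26) = -78 + 491*(-6369/26) = -78 - 3127179/26 = -3129207/26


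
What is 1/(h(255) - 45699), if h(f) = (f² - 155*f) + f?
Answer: -1/19944 ≈ -5.0140e-5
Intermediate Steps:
h(f) = f² - 154*f
1/(h(255) - 45699) = 1/(255*(-154 + 255) - 45699) = 1/(255*101 - 45699) = 1/(25755 - 45699) = 1/(-19944) = -1/19944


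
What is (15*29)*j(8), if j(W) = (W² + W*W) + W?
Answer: 59160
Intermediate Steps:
j(W) = W + 2*W² (j(W) = (W² + W²) + W = 2*W² + W = W + 2*W²)
(15*29)*j(8) = (15*29)*(8*(1 + 2*8)) = 435*(8*(1 + 16)) = 435*(8*17) = 435*136 = 59160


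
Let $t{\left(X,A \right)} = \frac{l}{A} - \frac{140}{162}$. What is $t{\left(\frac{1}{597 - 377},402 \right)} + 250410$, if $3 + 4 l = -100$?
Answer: $\frac{10871760259}{43416} \approx 2.5041 \cdot 10^{5}$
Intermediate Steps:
$l = - \frac{103}{4}$ ($l = - \frac{3}{4} + \frac{1}{4} \left(-100\right) = - \frac{3}{4} - 25 = - \frac{103}{4} \approx -25.75$)
$t{\left(X,A \right)} = - \frac{70}{81} - \frac{103}{4 A}$ ($t{\left(X,A \right)} = - \frac{103}{4 A} - \frac{140}{162} = - \frac{103}{4 A} - \frac{70}{81} = - \frac{70}{81} - \frac{103}{4 A}$)
$t{\left(\frac{1}{597 - 377},402 \right)} + 250410 = \frac{-8343 - 112560}{324 \cdot 402} + 250410 = \frac{1}{324} \cdot \frac{1}{402} \left(-8343 - 112560\right) + 250410 = \frac{1}{324} \cdot \frac{1}{402} \left(-120903\right) + 250410 = - \frac{40301}{43416} + 250410 = \frac{10871760259}{43416}$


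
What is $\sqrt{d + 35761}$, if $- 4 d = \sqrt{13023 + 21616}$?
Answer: $\frac{\sqrt{143044 - \sqrt{34639}}}{2} \approx 188.98$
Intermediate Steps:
$d = - \frac{\sqrt{34639}}{4}$ ($d = - \frac{\sqrt{13023 + 21616}}{4} = - \frac{\sqrt{34639}}{4} \approx -46.529$)
$\sqrt{d + 35761} = \sqrt{- \frac{\sqrt{34639}}{4} + 35761} = \sqrt{35761 - \frac{\sqrt{34639}}{4}}$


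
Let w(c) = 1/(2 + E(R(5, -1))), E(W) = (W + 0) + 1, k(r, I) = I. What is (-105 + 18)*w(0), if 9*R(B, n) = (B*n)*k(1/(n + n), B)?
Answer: -783/2 ≈ -391.50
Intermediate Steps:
R(B, n) = n*B²/9 (R(B, n) = ((B*n)*B)/9 = (n*B²)/9 = n*B²/9)
E(W) = 1 + W (E(W) = W + 1 = 1 + W)
w(c) = 9/2 (w(c) = 1/(2 + (1 + (⅑)*(-1)*5²)) = 1/(2 + (1 + (⅑)*(-1)*25)) = 1/(2 + (1 - 25/9)) = 1/(2 - 16/9) = 1/(2/9) = 9/2)
(-105 + 18)*w(0) = (-105 + 18)*(9/2) = -87*9/2 = -783/2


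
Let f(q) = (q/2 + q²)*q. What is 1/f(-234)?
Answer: -1/12785526 ≈ -7.8213e-8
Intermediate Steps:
f(q) = q*(q² + q/2) (f(q) = (q*(½) + q²)*q = (q/2 + q²)*q = (q² + q/2)*q = q*(q² + q/2))
1/f(-234) = 1/((-234)²*(½ - 234)) = 1/(54756*(-467/2)) = 1/(-12785526) = -1/12785526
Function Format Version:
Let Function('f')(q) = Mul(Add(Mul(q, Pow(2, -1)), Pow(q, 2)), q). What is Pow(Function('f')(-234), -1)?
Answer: Rational(-1, 12785526) ≈ -7.8213e-8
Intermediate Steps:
Function('f')(q) = Mul(q, Add(Pow(q, 2), Mul(Rational(1, 2), q))) (Function('f')(q) = Mul(Add(Mul(q, Rational(1, 2)), Pow(q, 2)), q) = Mul(Add(Mul(Rational(1, 2), q), Pow(q, 2)), q) = Mul(Add(Pow(q, 2), Mul(Rational(1, 2), q)), q) = Mul(q, Add(Pow(q, 2), Mul(Rational(1, 2), q))))
Pow(Function('f')(-234), -1) = Pow(Mul(Pow(-234, 2), Add(Rational(1, 2), -234)), -1) = Pow(Mul(54756, Rational(-467, 2)), -1) = Pow(-12785526, -1) = Rational(-1, 12785526)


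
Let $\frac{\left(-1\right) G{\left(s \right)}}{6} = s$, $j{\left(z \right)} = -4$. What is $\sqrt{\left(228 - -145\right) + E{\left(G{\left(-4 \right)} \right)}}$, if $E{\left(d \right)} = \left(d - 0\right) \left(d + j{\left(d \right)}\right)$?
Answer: $\sqrt{853} \approx 29.206$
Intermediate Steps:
$G{\left(s \right)} = - 6 s$
$E{\left(d \right)} = d \left(-4 + d\right)$ ($E{\left(d \right)} = \left(d - 0\right) \left(d - 4\right) = \left(d + 0\right) \left(-4 + d\right) = d \left(-4 + d\right)$)
$\sqrt{\left(228 - -145\right) + E{\left(G{\left(-4 \right)} \right)}} = \sqrt{\left(228 - -145\right) + \left(-6\right) \left(-4\right) \left(-4 - -24\right)} = \sqrt{\left(228 + 145\right) + 24 \left(-4 + 24\right)} = \sqrt{373 + 24 \cdot 20} = \sqrt{373 + 480} = \sqrt{853}$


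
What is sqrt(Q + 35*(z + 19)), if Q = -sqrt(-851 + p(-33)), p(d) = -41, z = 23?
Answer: sqrt(1470 - 2*I*sqrt(223)) ≈ 38.343 - 0.3895*I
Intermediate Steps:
Q = -2*I*sqrt(223) (Q = -sqrt(-851 - 41) = -sqrt(-892) = -2*I*sqrt(223) ≈ -29.866*I)
sqrt(Q + 35*(z + 19)) = sqrt(-2*I*sqrt(223) + 35*(23 + 19)) = sqrt(-2*I*sqrt(223) + 35*42) = sqrt(-2*I*sqrt(223) + 1470) = sqrt(1470 - 2*I*sqrt(223))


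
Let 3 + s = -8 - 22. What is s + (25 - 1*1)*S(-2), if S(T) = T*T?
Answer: 63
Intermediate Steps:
S(T) = T²
s = -33 (s = -3 + (-8 - 22) = -3 - 30 = -33)
s + (25 - 1*1)*S(-2) = -33 + (25 - 1*1)*(-2)² = -33 + (25 - 1)*4 = -33 + 24*4 = -33 + 96 = 63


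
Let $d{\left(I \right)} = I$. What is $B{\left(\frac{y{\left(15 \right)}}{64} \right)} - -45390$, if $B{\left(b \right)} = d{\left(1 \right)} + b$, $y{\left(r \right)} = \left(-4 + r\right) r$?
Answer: $\frac{2905189}{64} \approx 45394.0$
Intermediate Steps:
$y{\left(r \right)} = r \left(-4 + r\right)$
$B{\left(b \right)} = 1 + b$
$B{\left(\frac{y{\left(15 \right)}}{64} \right)} - -45390 = \left(1 + \frac{15 \left(-4 + 15\right)}{64}\right) - -45390 = \left(1 + 15 \cdot 11 \cdot \frac{1}{64}\right) + 45390 = \left(1 + 165 \cdot \frac{1}{64}\right) + 45390 = \left(1 + \frac{165}{64}\right) + 45390 = \frac{229}{64} + 45390 = \frac{2905189}{64}$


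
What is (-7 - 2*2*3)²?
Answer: 361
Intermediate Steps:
(-7 - 2*2*3)² = (-7 - 4*3)² = (-7 - 12)² = (-19)² = 361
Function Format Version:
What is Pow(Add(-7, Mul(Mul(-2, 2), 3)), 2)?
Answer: 361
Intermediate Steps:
Pow(Add(-7, Mul(Mul(-2, 2), 3)), 2) = Pow(Add(-7, Mul(-4, 3)), 2) = Pow(Add(-7, -12), 2) = Pow(-19, 2) = 361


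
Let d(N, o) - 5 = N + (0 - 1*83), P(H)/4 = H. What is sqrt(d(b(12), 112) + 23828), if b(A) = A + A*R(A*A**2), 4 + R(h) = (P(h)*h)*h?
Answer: sqrt(247669480610) ≈ 4.9766e+5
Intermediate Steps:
P(H) = 4*H
R(h) = -4 + 4*h**3 (R(h) = -4 + ((4*h)*h)*h = -4 + (4*h**2)*h = -4 + 4*h**3)
b(A) = A + A*(-4 + 4*A**9) (b(A) = A + A*(-4 + 4*(A*A**2)**3) = A + A*(-4 + 4*(A**3)**3) = A + A*(-4 + 4*A**9))
d(N, o) = -78 + N (d(N, o) = 5 + (N + (0 - 1*83)) = 5 + (N + (0 - 83)) = 5 + (N - 83) = 5 + (-83 + N) = -78 + N)
sqrt(d(b(12), 112) + 23828) = sqrt((-78 + 12*(-3 + 4*12**9)) + 23828) = sqrt((-78 + 12*(-3 + 4*5159780352)) + 23828) = sqrt((-78 + 12*(-3 + 20639121408)) + 23828) = sqrt((-78 + 12*20639121405) + 23828) = sqrt((-78 + 247669456860) + 23828) = sqrt(247669456782 + 23828) = sqrt(247669480610)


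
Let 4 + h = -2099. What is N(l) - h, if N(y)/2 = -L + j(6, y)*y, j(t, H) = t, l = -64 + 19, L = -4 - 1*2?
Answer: 1575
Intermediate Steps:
L = -6 (L = -4 - 2 = -6)
l = -45
h = -2103 (h = -4 - 2099 = -2103)
N(y) = 12 + 12*y (N(y) = 2*(-1*(-6) + 6*y) = 2*(6 + 6*y) = 12 + 12*y)
N(l) - h = (12 + 12*(-45)) - 1*(-2103) = (12 - 540) + 2103 = -528 + 2103 = 1575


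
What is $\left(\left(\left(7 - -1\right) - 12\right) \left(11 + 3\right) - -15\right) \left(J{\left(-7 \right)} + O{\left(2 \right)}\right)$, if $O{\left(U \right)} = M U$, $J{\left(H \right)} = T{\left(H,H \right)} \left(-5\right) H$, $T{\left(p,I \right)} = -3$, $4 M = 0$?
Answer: $4305$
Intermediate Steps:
$M = 0$ ($M = \frac{1}{4} \cdot 0 = 0$)
$J{\left(H \right)} = 15 H$ ($J{\left(H \right)} = \left(-3\right) \left(-5\right) H = 15 H$)
$O{\left(U \right)} = 0$ ($O{\left(U \right)} = 0 U = 0$)
$\left(\left(\left(7 - -1\right) - 12\right) \left(11 + 3\right) - -15\right) \left(J{\left(-7 \right)} + O{\left(2 \right)}\right) = \left(\left(\left(7 - -1\right) - 12\right) \left(11 + 3\right) - -15\right) \left(15 \left(-7\right) + 0\right) = \left(\left(\left(7 + 1\right) - 12\right) 14 + 15\right) \left(-105 + 0\right) = \left(\left(8 - 12\right) 14 + 15\right) \left(-105\right) = \left(\left(-4\right) 14 + 15\right) \left(-105\right) = \left(-56 + 15\right) \left(-105\right) = \left(-41\right) \left(-105\right) = 4305$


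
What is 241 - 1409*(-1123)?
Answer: 1582548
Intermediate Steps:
241 - 1409*(-1123) = 241 + 1582307 = 1582548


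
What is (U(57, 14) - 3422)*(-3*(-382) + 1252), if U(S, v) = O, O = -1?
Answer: -8208354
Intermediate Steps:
U(S, v) = -1
(U(57, 14) - 3422)*(-3*(-382) + 1252) = (-1 - 3422)*(-3*(-382) + 1252) = -3423*(1146 + 1252) = -3423*2398 = -8208354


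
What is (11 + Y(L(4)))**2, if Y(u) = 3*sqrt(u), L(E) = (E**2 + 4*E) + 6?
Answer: 463 + 66*sqrt(38) ≈ 869.85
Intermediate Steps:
L(E) = 6 + E**2 + 4*E
(11 + Y(L(4)))**2 = (11 + 3*sqrt(6 + 4**2 + 4*4))**2 = (11 + 3*sqrt(6 + 16 + 16))**2 = (11 + 3*sqrt(38))**2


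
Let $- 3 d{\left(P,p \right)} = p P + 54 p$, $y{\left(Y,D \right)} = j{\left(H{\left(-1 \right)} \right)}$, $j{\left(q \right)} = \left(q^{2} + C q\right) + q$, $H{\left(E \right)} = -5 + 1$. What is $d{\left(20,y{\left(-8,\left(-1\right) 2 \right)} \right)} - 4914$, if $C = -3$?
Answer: $-5506$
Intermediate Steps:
$H{\left(E \right)} = -4$
$j{\left(q \right)} = q^{2} - 2 q$ ($j{\left(q \right)} = \left(q^{2} - 3 q\right) + q = q^{2} - 2 q$)
$y{\left(Y,D \right)} = 24$ ($y{\left(Y,D \right)} = - 4 \left(-2 - 4\right) = \left(-4\right) \left(-6\right) = 24$)
$d{\left(P,p \right)} = - 18 p - \frac{P p}{3}$ ($d{\left(P,p \right)} = - \frac{p P + 54 p}{3} = - \frac{P p + 54 p}{3} = - \frac{54 p + P p}{3} = - 18 p - \frac{P p}{3}$)
$d{\left(20,y{\left(-8,\left(-1\right) 2 \right)} \right)} - 4914 = \left(- \frac{1}{3}\right) 24 \left(54 + 20\right) - 4914 = \left(- \frac{1}{3}\right) 24 \cdot 74 - 4914 = -592 - 4914 = -5506$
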